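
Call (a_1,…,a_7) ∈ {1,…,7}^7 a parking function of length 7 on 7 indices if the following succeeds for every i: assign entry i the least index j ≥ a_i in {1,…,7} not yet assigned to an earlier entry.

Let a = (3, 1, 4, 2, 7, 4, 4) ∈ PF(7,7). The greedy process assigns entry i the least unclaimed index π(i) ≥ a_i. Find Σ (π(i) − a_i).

3

Σπ = 28 ({1..7} each once); Σa = 3+1+4+2+7+4+4 = 25; disp = 28−25 = 3.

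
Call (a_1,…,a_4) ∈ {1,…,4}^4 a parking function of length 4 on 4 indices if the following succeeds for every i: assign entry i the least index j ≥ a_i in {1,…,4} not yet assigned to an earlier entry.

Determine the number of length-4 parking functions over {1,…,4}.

|PF| = 1·5^3 = 1×125 = 125
Check (4,1,2,2) → sorted (1,2,2,4): b_i ≤ i ∀i, a PF.

125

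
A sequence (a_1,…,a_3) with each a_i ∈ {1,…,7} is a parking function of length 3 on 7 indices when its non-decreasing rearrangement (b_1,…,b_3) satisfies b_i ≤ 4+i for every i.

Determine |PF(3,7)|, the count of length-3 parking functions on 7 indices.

|PF(3,7)| = (7+1−3)·(7+1)^{3−1} = 5×64 = 320 [KW]
Check (1,7,2) → sorted (1,2,7): b_i ≤ 4+i ∀i, a PF.

320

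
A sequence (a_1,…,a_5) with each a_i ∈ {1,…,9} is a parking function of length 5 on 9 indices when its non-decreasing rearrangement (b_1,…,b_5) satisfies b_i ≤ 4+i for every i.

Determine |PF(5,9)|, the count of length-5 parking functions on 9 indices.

|PF| = (9+1−5)·(9+1)^{5−1} = 5 · 10000 = 50000
One tuple (2,1,7,4,7) → sorted (1,2,4,7,7): b_i ≤ 4+i ∀i, a PF.

50000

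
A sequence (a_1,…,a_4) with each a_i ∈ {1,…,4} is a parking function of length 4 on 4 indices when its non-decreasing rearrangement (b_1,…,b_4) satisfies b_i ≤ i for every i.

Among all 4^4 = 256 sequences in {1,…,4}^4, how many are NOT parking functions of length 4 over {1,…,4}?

#PF = (4+1−4)·(4+1)^{4−1} = 1·125 = 125
One tuple (3,4,4,1) → sorted (1,3,4,4): b_2=3>2, not a PF.
So 256 − 125 = 131 fail.

131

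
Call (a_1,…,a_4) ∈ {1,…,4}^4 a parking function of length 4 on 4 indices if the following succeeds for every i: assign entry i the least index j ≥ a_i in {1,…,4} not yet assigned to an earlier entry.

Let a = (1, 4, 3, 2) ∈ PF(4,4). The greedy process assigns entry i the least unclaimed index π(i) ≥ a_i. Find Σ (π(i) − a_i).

Σπ(i) = 1+…+4 = 10; Σa = 1+4+3+2 = 10; disp = 10−10 = 0.

0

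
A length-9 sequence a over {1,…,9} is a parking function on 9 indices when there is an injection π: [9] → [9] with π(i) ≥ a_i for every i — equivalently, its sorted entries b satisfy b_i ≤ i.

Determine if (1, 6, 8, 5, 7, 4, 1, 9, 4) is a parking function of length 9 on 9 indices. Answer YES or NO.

Rearranged: b = (1, 1, 4, 4, 5, 6, 7, 8, 9).
  b_1=1 ≤ 1
  b_2=1 ≤ 2
  b_3=4 > 3
  fails at i=3 ⇒ NO

NO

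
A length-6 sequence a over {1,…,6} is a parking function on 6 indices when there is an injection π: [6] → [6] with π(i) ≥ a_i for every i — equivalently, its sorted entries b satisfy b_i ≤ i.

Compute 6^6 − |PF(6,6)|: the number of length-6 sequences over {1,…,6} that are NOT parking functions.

29849

Count = (6−6+1)·(6+1)^(6−1) = 1·16807 = 16807 (Pollak)
Example (4,3,4,4,6,3) → sorted (3,3,4,4,4,6): b_1=3>1, not a PF.
So 46656 − 16807 = 29849 fail.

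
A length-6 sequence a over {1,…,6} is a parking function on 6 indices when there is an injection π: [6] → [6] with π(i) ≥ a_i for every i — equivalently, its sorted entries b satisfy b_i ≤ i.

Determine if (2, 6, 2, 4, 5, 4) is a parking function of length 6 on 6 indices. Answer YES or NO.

Rearranged: b = (2, 2, 4, 4, 5, 6).
  b_1=2 > 1
  fails at i=1 ⇒ NO

NO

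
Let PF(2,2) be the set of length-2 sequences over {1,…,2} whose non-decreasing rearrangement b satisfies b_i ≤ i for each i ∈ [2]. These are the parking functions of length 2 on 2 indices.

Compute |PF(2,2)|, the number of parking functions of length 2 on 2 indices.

3

#PF = (2+1−2)·(2+1)^{2−1} = 1 · 3 = 3 (Pollak)
Check (1,1) → sorted (1,1): b_i ≤ i ∀i, a PF.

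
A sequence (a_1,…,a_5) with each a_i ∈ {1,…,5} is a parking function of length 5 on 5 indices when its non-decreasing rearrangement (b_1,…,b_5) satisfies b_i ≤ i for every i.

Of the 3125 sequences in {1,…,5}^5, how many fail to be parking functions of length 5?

#PF = (5+1−5)·(5+1)^{5−1} = 1×1296 = 1296 [KW]
Check (4,4,4,4,3) → sorted (3,4,4,4,4): b_1=3>1, not a PF.
So 3125 − 1296 = 1829 fail.

1829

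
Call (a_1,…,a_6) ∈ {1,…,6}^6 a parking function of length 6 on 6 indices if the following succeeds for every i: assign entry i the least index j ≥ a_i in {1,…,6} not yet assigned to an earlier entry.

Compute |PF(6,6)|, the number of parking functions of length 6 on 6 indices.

16807

#PF = 1·7^5 = 1×16807 = 16807 [KW]
Example (1,3,2,4,5,1) → sorted (1,1,2,3,4,5): b_i ≤ i ∀i, a PF.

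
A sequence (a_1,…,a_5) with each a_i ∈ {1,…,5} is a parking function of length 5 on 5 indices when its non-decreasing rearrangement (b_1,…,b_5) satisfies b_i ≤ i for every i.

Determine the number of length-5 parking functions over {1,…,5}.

1296

|PF(5,5)| = (5+1−5)·(5+1)^{5−1} = 1×1296 = 1296 [KW]
E.g. (1,4,3,2,3) → sorted (1,2,3,3,4): b_i ≤ i ∀i, a PF.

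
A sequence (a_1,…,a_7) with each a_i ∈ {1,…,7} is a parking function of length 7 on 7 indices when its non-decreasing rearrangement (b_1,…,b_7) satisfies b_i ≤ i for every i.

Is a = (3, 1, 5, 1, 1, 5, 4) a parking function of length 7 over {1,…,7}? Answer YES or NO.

Order a: b = (1, 1, 1, 3, 4, 5, 5).
  b_1=1 ≤ 1
  b_2=1 ≤ 2
  b_3=1 ≤ 3
  b_4=3 ≤ 4
  b_5=4 ≤ 5
  b_6=5 ≤ 6
  b_7=5 ≤ 7
All bounds hold ⇒ YES

YES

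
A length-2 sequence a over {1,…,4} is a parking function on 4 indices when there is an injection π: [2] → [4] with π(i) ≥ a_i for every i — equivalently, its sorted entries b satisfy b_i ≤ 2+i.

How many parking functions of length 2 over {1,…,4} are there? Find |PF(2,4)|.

|PF(2,4)| = 3·5^1 = 3 · 5 = 15 (Konheim–Weiss)
Check (2,2) → sorted (2,2): b_i ≤ 2+i ∀i, a PF.

15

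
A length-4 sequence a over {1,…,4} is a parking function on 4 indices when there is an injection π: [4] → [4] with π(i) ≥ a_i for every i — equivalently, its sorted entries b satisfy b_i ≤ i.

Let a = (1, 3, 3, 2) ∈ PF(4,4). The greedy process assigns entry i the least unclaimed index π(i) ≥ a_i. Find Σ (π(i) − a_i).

1

Σπ(i) = 1+…+4 = 10; Σa = 1+3+3+2 = 9; disp = 10−9 = 1.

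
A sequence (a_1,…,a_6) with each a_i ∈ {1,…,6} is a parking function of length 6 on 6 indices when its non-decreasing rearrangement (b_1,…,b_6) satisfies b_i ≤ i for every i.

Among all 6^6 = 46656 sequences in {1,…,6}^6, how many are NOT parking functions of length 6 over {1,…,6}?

|PF(6,6)| = (6+1−6)·(6+1)^{6−1} = 1 · 16807 = 16807
E.g. (4,3,4,4,3,5) → sorted (3,3,4,4,4,5): b_1=3>1, not a PF.
6^6 − 16807 = 46656 − 16807 = 29849

29849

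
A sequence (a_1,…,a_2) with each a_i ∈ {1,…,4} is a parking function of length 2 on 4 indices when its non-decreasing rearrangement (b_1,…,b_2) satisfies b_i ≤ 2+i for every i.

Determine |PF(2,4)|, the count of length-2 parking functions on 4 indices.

15

Count = (4+1−2)·(4+1)^{2−1} = 3×5 = 15
One tuple (1,4) → sorted (1,4): b_i ≤ 2+i ∀i, a PF.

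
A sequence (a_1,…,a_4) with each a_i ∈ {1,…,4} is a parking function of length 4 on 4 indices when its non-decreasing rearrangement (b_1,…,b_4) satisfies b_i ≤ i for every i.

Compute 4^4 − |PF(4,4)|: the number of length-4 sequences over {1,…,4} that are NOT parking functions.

|PF| = (5−4)·5^(4−1) = 1·125 = 125 [KW]
Check (1,4,4,1) → sorted (1,1,4,4): b_3=4>3, not a PF.
4^4 − 125 = 256 − 125 = 131

131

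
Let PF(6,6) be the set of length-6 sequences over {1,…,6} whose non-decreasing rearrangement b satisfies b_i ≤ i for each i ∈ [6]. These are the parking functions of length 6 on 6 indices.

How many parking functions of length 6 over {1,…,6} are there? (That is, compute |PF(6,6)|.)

16807

Count = 1·7^5 = 1·16807 = 16807
Example (4,4,1,1,4,1) → sorted (1,1,1,4,4,4): b_i ≤ i ∀i, a PF.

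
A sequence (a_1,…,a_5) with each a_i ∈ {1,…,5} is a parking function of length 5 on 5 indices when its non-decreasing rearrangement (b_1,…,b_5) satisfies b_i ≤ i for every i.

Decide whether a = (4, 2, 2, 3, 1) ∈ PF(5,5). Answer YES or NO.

YES

Rearranged: b = (1, 2, 2, 3, 4).
  b_1=1 ≤ 1
  b_2=2 ≤ 2
  b_3=2 ≤ 3
  b_4=3 ≤ 4
  b_5=4 ≤ 5
All bounds hold ⇒ YES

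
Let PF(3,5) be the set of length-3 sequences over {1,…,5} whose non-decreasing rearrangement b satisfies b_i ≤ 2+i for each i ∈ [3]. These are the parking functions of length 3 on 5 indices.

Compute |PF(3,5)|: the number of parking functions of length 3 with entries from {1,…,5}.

108

#PF = (5+1−3)·(5+1)^{3−1} = 3 · 36 = 108 [KW]
One tuple (1,3,1) → sorted (1,1,3): b_i ≤ 2+i ∀i, a PF.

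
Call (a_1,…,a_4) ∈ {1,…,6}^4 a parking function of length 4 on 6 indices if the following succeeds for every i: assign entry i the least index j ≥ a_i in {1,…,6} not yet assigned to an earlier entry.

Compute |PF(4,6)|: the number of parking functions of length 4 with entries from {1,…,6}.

1029

|PF| = (6−4+1)·(6+1)^(4−1) = 3 · 343 = 1029 (Konheim–Weiss)
Example (5,2,3,1) → sorted (1,2,3,5): b_i ≤ 2+i ∀i, a PF.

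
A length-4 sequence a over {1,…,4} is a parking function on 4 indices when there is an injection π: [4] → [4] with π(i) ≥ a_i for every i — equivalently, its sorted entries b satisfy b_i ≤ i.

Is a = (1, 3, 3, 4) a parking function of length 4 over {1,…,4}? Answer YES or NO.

Rearranged: b = (1, 3, 3, 4).
  b_1=1 ≤ 1
  b_2=3 > 2
  fails at i=2 ⇒ NO

NO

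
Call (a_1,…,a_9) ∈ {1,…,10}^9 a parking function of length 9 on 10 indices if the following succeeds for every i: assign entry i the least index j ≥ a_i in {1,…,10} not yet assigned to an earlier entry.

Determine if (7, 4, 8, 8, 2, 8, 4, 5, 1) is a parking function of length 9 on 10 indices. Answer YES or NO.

YES

Sorted: b = (1, 2, 4, 4, 5, 7, 8, 8, 8).
  b_1=1 ≤ 2
  b_2=2 ≤ 3
  b_3=4 ≤ 4
  b_4=4 ≤ 5
  b_5=5 ≤ 6
  b_6=7 ≤ 7
  b_7=8 ≤ 8
  b_8=8 ≤ 9
  b_9=8 ≤ 10
All bounds hold ⇒ YES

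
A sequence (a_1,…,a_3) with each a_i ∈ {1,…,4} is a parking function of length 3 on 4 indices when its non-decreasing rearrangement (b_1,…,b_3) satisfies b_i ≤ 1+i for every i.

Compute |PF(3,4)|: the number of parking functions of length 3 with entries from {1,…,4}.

Count = (5−3)·5^(3−1) = 2·25 = 50 (Konheim–Weiss)
Example (3,2,2) → sorted (2,2,3): b_i ≤ 1+i ∀i, a PF.

50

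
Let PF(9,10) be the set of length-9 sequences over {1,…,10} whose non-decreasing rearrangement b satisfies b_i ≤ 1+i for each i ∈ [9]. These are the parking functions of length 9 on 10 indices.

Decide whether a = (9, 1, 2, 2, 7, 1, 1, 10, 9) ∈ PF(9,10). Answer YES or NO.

NO

Rearranged: b = (1, 1, 1, 2, 2, 7, 9, 9, 10).
  b_1=1 ≤ 2
  b_2=1 ≤ 3
  b_3=1 ≤ 4
  b_4=2 ≤ 5
  b_5=2 ≤ 6
  b_6=7 ≤ 7
  b_7=9 > 8
  fails at i=7 ⇒ NO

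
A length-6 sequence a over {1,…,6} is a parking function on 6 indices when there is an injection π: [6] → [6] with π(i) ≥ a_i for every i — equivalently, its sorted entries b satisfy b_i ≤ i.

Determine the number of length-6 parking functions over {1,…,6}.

16807

Count = (7−6)·7^(6−1) = 1×16807 = 16807 (Pollak)
E.g. (3,3,1,2,4,4) → sorted (1,2,3,3,4,4): b_i ≤ i ∀i, a PF.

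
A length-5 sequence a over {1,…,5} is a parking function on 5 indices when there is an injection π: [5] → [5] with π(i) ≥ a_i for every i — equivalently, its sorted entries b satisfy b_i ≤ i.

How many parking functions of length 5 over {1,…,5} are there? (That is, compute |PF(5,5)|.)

1296

|PF| = (5−5+1)·(5+1)^(5−1) = 1×1296 = 1296 (Konheim–Weiss)
E.g. (2,2,4,1,5) → sorted (1,2,2,4,5): b_i ≤ i ∀i, a PF.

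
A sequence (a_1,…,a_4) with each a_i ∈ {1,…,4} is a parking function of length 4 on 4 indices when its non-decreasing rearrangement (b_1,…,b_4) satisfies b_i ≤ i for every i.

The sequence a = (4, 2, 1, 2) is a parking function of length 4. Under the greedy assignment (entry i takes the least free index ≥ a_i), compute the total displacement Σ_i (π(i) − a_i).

Σπ(i) = 1+…+4 = 10; Σa = 4+2+1+2 = 9; disp = 10−9 = 1.

1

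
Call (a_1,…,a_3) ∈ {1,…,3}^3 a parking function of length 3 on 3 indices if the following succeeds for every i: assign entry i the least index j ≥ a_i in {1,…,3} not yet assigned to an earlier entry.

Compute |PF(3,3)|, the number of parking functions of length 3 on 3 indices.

16

|PF| = (3+1−3)·(3+1)^{3−1} = 1·16 = 16
Example (3,1,2) → sorted (1,2,3): b_i ≤ i ∀i, a PF.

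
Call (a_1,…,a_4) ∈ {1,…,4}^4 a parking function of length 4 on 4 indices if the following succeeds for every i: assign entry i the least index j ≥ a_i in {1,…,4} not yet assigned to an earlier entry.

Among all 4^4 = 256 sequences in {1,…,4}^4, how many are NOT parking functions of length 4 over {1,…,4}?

|PF| = (4−4+1)·(4+1)^(4−1) = 1 · 125 = 125 (Pollak)
Check (4,3,3,4) → sorted (3,3,4,4): b_1=3>1, not a PF.
So 256 − 125 = 131 fail.

131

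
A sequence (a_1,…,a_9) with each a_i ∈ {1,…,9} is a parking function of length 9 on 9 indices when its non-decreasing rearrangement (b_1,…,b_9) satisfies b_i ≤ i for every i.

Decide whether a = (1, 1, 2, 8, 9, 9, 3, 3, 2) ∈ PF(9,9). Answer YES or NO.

Rearranged: b = (1, 1, 2, 2, 3, 3, 8, 9, 9).
  b_1=1 ≤ 1
  b_2=1 ≤ 2
  b_3=2 ≤ 3
  b_4=2 ≤ 4
  b_5=3 ≤ 5
  b_6=3 ≤ 6
  b_7=8 > 7
  fails at i=7 ⇒ NO

NO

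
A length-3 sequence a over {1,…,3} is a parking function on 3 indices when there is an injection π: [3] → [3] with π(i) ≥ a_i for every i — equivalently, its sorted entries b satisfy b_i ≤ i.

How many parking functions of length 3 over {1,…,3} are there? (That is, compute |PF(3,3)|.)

16

|PF(3,3)| = (3−3+1)·(3+1)^(3−1) = 1 · 16 = 16
E.g. (1,1,3) → sorted (1,1,3): b_i ≤ i ∀i, a PF.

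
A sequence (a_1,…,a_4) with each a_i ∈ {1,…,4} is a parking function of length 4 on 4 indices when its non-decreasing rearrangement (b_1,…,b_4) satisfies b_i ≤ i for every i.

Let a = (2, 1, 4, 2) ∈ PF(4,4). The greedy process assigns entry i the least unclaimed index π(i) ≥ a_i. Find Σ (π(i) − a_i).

1

Σπ(i) = 1+…+4 = 10; Σa = 2+1+4+2 = 9; disp = 10−9 = 1.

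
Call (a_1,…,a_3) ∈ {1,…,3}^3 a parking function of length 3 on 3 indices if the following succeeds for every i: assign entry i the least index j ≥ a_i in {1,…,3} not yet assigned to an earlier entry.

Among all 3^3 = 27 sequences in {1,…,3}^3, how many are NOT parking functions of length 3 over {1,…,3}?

#PF = (3−3+1)·(3+1)^(3−1) = 1·16 = 16 [KW]
One tuple (3,3,3) → sorted (3,3,3): b_1=3>1, not a PF.
So 27 − 16 = 11 fail.

11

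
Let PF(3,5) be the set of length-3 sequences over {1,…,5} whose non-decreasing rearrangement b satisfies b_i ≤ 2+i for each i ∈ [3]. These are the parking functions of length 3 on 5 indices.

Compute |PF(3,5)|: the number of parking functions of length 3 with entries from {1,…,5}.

108

Count = (6−3)·6^(3−1) = 3 · 36 = 108 [KW]
Check (2,5,4) → sorted (2,4,5): b_i ≤ 2+i ∀i, a PF.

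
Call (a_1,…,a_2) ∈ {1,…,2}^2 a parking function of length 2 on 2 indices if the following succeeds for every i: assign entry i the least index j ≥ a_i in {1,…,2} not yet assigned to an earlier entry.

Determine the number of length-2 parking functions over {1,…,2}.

|PF(2,2)| = 1·3^1 = 1×3 = 3 (Pollak)
Check (1,1) → sorted (1,1): b_i ≤ i ∀i, a PF.

3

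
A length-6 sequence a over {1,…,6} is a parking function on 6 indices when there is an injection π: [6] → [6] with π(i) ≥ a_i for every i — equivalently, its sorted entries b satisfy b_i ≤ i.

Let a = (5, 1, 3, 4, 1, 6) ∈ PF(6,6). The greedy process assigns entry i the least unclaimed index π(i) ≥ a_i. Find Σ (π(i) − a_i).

1

Σπ = 21 ({1..6} each once); Σa = 5+1+3+4+1+6 = 20; disp = 21−20 = 1.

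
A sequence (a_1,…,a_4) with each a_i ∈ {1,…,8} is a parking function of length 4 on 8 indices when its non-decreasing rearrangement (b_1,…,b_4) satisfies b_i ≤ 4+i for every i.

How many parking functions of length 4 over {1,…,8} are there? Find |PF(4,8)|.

3645

Count = (9−4)·9^(4−1) = 5 · 729 = 3645 (Pollak)
E.g. (2,1,8,5) → sorted (1,2,5,8): b_i ≤ 4+i ∀i, a PF.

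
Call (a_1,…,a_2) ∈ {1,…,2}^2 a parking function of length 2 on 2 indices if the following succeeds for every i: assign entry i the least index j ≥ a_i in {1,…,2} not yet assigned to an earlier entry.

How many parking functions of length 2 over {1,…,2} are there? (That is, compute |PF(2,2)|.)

|PF(2,2)| = (2−2+1)·(2+1)^(2−1) = 1 · 3 = 3 [KW]
One tuple (1,2) → sorted (1,2): b_i ≤ i ∀i, a PF.

3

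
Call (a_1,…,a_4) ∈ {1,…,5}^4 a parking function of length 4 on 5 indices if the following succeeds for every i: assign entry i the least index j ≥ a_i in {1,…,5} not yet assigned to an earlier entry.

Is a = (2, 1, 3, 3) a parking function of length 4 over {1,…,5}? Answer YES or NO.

Rearranged: b = (1, 2, 3, 3).
  b_1=1 ≤ 2
  b_2=2 ≤ 3
  b_3=3 ≤ 4
  b_4=3 ≤ 5
All bounds hold ⇒ YES

YES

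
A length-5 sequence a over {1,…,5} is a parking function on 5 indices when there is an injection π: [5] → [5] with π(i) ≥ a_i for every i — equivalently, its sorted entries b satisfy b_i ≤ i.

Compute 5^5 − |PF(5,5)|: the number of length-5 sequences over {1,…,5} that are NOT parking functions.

Count = (6−5)·6^(5−1) = 1 · 1296 = 1296 (Konheim–Weiss)
E.g. (5,5,2,4,5) → sorted (2,4,5,5,5): b_1=2>1, not a PF.
5^5 − 1296 = 3125 − 1296 = 1829

1829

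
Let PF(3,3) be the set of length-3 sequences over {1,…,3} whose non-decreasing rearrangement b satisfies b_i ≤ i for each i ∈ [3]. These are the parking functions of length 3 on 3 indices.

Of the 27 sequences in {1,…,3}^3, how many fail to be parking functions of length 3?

Count = 1·4^2 = 1·16 = 16
Check (2,3,2) → sorted (2,2,3): b_1=2>1, not a PF.
So 27 − 16 = 11 fail.

11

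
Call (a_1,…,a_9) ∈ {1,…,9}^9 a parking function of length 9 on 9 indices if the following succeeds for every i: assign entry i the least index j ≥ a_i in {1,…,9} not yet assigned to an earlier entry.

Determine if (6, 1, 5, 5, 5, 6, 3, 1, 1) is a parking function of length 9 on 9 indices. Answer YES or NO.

Rearranged: b = (1, 1, 1, 3, 5, 5, 5, 6, 6).
  b_1=1 ≤ 1
  b_2=1 ≤ 2
  b_3=1 ≤ 3
  b_4=3 ≤ 4
  b_5=5 ≤ 5
  b_6=5 ≤ 6
  b_7=5 ≤ 7
  b_8=6 ≤ 8
  b_9=6 ≤ 9
All bounds hold ⇒ YES

YES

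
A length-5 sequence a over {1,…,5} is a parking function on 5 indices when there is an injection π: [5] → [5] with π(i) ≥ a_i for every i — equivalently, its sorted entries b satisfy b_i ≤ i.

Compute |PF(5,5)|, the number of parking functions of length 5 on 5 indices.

1296

|PF| = (5+1−5)·(5+1)^{5−1} = 1·1296 = 1296 (Konheim–Weiss)
One tuple (3,1,2,4,2) → sorted (1,2,2,3,4): b_i ≤ i ∀i, a PF.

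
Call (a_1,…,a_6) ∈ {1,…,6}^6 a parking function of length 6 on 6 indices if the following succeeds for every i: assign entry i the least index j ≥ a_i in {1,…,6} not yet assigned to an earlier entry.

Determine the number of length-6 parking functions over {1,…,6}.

16807

|PF(6,6)| = (7−6)·7^(6−1) = 1×16807 = 16807 [KW]
E.g. (2,1,4,1,6,1) → sorted (1,1,1,2,4,6): b_i ≤ i ∀i, a PF.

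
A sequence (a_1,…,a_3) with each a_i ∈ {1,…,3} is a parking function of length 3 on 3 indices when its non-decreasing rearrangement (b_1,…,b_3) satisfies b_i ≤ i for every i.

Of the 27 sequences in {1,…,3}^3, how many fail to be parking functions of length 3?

|PF| = (4−3)·4^(3−1) = 1·16 = 16
Check (2,2,2) → sorted (2,2,2): b_1=2>1, not a PF.
Total 27; non-PF = 27−16 = 11

11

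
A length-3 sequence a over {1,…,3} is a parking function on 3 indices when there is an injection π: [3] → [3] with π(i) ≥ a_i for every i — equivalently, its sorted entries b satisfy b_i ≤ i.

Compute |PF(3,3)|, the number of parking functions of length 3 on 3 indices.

16

|PF(3,3)| = 1·4^2 = 1×16 = 16 (Pollak)
Check (2,1,2) → sorted (1,2,2): b_i ≤ i ∀i, a PF.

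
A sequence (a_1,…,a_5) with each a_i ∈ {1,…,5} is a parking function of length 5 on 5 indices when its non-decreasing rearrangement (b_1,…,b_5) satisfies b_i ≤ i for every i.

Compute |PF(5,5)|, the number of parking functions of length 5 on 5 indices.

|PF| = (6−5)·6^(5−1) = 1 · 1296 = 1296
Example (1,2,3,4,3) → sorted (1,2,3,3,4): b_i ≤ i ∀i, a PF.

1296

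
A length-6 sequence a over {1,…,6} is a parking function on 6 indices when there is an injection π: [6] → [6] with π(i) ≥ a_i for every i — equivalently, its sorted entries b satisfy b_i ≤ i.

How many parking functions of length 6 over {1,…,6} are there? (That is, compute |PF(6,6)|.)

#PF = (6−6+1)·(6+1)^(6−1) = 1 · 16807 = 16807 [KW]
Example (2,2,6,3,1,2) → sorted (1,2,2,2,3,6): b_i ≤ i ∀i, a PF.

16807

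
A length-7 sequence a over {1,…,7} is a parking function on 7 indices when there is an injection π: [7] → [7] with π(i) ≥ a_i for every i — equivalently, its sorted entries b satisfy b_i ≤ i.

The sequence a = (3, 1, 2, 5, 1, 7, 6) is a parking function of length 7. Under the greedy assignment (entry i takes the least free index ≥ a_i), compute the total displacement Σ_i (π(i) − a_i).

3

Σπ = 28 ({1..7} each once); Σa = 3+1+2+5+1+7+6 = 25; disp = 28−25 = 3.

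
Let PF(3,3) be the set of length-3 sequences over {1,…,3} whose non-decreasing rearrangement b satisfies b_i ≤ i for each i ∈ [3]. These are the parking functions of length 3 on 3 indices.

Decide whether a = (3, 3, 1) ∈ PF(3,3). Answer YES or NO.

NO

Sorted: b = (1, 3, 3).
  b_1=1 ≤ 1
  b_2=3 > 2
  fails at i=2 ⇒ NO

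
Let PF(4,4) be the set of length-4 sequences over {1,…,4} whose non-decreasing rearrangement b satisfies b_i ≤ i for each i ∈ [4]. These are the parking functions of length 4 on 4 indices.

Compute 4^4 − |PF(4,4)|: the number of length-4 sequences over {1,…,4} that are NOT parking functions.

131

#PF = 1·5^3 = 1 · 125 = 125 [KW]
One tuple (3,3,2,4) → sorted (2,3,3,4): b_1=2>1, not a PF.
Total 256; non-PF = 256−125 = 131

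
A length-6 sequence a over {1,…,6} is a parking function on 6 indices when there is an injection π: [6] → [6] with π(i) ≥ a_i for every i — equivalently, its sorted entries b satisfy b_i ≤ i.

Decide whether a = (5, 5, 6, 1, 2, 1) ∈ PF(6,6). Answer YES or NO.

NO

Rearranged: b = (1, 1, 2, 5, 5, 6).
  b_1=1 ≤ 1
  b_2=1 ≤ 2
  b_3=2 ≤ 3
  b_4=5 > 4
  fails at i=4 ⇒ NO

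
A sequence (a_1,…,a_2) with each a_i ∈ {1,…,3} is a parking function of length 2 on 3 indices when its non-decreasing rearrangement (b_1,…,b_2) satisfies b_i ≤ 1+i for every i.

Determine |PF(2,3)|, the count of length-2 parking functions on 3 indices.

|PF(2,3)| = (3+1−2)·(3+1)^{2−1} = 2·4 = 8 (Pollak)
Example (1,3) → sorted (1,3): b_i ≤ 1+i ∀i, a PF.

8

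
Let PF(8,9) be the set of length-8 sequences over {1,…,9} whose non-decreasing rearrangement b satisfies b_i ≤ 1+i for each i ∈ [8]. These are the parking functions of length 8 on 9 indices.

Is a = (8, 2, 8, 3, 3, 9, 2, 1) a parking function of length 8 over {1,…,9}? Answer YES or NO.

NO

Order a: b = (1, 2, 2, 3, 3, 8, 8, 9).
  b_1=1 ≤ 2
  b_2=2 ≤ 3
  b_3=2 ≤ 4
  b_4=3 ≤ 5
  b_5=3 ≤ 6
  b_6=8 > 7
  fails at i=6 ⇒ NO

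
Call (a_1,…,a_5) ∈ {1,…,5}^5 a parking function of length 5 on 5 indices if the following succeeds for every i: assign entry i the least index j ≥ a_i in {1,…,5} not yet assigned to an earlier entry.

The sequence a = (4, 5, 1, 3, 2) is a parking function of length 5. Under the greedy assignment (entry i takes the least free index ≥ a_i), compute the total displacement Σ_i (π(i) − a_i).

Σπ = 15 ({1..5} each once); Σa = 4+5+1+3+2 = 15; disp = 15−15 = 0.

0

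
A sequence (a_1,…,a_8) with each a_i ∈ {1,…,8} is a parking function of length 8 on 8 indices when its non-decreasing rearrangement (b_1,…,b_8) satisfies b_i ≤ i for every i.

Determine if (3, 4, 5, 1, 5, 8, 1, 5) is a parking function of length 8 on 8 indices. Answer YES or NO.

Sorted: b = (1, 1, 3, 4, 5, 5, 5, 8).
  b_1=1 ≤ 1
  b_2=1 ≤ 2
  b_3=3 ≤ 3
  b_4=4 ≤ 4
  b_5=5 ≤ 5
  b_6=5 ≤ 6
  b_7=5 ≤ 7
  b_8=8 ≤ 8
All bounds hold ⇒ YES

YES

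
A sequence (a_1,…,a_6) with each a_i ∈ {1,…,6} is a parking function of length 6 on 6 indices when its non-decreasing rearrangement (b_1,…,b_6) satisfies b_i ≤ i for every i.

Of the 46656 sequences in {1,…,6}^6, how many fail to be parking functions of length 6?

29849

|PF| = (7−6)·7^(6−1) = 1 · 16807 = 16807 (Pollak)
E.g. (1,5,6,5,6,6) → sorted (1,5,5,6,6,6): b_2=5>2, not a PF.
Total 46656; non-PF = 46656−16807 = 29849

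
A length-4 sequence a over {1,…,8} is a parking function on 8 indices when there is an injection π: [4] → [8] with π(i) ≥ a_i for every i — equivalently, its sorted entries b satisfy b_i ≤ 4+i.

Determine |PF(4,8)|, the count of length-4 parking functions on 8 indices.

#PF = (8−4+1)·(8+1)^(4−1) = 5×729 = 3645
Check (1,3,7,5) → sorted (1,3,5,7): b_i ≤ 4+i ∀i, a PF.

3645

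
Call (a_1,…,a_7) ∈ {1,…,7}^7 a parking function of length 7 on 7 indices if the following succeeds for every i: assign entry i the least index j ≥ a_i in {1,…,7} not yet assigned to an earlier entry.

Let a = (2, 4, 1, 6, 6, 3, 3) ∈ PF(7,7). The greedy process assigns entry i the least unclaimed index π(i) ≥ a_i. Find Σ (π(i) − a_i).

3

Σπ(i) = 1+…+7 = 28; Σa = 2+4+1+6+6+3+3 = 25; disp = 28−25 = 3.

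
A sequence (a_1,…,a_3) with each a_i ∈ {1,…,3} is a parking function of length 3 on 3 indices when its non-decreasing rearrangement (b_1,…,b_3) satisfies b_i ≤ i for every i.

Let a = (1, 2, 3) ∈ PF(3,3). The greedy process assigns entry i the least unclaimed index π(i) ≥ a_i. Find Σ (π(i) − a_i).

Σπ = 6 ({1..3} each once); Σa = 1+2+3 = 6; disp = 6−6 = 0.

0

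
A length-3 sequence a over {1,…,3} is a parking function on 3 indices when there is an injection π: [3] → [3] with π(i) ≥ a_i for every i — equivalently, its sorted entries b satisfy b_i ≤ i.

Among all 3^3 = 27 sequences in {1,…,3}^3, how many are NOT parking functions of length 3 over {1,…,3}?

11

|PF| = (3−3+1)·(3+1)^(3−1) = 1 · 16 = 16 (Pollak)
Check (3,2,2) → sorted (2,2,3): b_1=2>1, not a PF.
Total 27; non-PF = 27−16 = 11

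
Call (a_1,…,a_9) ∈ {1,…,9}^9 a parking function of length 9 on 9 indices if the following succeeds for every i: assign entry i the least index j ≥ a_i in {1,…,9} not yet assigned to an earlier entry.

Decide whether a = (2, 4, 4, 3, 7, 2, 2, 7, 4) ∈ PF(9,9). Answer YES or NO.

Sorted: b = (2, 2, 2, 3, 4, 4, 4, 7, 7).
  b_1=2 > 1
  fails at i=1 ⇒ NO

NO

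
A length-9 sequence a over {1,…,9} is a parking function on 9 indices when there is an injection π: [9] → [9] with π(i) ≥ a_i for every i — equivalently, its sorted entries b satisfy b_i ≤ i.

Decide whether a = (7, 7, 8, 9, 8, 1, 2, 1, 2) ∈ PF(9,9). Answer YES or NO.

NO

Sorted: b = (1, 1, 2, 2, 7, 7, 8, 8, 9).
  b_1=1 ≤ 1
  b_2=1 ≤ 2
  b_3=2 ≤ 3
  b_4=2 ≤ 4
  b_5=7 > 5
  fails at i=5 ⇒ NO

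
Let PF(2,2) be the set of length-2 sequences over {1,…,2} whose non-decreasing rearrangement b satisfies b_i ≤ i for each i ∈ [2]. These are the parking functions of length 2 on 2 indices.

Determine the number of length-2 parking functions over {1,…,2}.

3

|PF(2,2)| = 1·3^1 = 1×3 = 3
Check (2,1) → sorted (1,2): b_i ≤ i ∀i, a PF.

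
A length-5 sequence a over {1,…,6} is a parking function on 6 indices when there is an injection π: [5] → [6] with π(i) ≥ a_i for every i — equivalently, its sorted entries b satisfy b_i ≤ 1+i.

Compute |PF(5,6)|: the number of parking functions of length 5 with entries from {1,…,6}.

Count = 2·7^4 = 2·2401 = 4802
E.g. (4,1,4,3,3) → sorted (1,3,3,4,4): b_i ≤ 1+i ∀i, a PF.

4802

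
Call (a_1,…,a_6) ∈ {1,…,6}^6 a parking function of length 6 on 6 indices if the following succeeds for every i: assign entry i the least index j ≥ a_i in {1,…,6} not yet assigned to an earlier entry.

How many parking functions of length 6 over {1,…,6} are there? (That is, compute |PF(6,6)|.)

|PF| = 1·7^5 = 1×16807 = 16807 (Konheim–Weiss)
Check (1,6,4,3,2,5) → sorted (1,2,3,4,5,6): b_i ≤ i ∀i, a PF.

16807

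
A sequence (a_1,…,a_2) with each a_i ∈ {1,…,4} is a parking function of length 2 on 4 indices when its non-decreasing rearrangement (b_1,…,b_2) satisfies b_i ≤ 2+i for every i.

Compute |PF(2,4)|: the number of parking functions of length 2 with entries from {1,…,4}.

Count = 3·5^1 = 3 · 5 = 15 (Konheim–Weiss)
One tuple (4,3) → sorted (3,4): b_i ≤ 2+i ∀i, a PF.

15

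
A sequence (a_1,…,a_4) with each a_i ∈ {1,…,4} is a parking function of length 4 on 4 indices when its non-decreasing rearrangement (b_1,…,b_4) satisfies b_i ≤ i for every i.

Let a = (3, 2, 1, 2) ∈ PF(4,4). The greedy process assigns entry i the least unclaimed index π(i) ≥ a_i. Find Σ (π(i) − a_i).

Σπ = 10 ({1..4} each once); Σa = 3+2+1+2 = 8; disp = 10−8 = 2.

2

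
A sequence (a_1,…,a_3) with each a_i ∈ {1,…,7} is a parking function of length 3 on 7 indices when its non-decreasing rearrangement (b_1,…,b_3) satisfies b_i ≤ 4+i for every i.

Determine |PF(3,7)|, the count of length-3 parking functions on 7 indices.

320

Count = (8−3)·8^(3−1) = 5×64 = 320 (Konheim–Weiss)
Check (2,2,5) → sorted (2,2,5): b_i ≤ 4+i ∀i, a PF.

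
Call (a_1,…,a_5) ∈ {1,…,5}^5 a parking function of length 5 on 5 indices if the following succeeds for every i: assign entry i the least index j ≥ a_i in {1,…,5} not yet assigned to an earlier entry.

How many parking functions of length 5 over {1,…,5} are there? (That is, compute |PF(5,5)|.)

|PF| = (5+1−5)·(5+1)^{5−1} = 1 · 1296 = 1296 [KW]
E.g. (4,4,2,3,1) → sorted (1,2,3,4,4): b_i ≤ i ∀i, a PF.

1296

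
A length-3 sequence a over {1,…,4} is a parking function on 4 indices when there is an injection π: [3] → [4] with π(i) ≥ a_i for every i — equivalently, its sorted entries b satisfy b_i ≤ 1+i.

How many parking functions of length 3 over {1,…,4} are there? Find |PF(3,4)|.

|PF(3,4)| = (4−3+1)·(4+1)^(3−1) = 2·25 = 50
E.g. (2,1,2) → sorted (1,2,2): b_i ≤ 1+i ∀i, a PF.

50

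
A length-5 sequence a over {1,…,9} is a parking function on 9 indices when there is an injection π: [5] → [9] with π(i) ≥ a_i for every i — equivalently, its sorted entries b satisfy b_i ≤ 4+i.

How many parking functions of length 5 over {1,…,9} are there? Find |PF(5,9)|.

#PF = 5·10^4 = 5 · 10000 = 50000 [KW]
Example (6,3,4,8,8) → sorted (3,4,6,8,8): b_i ≤ 4+i ∀i, a PF.

50000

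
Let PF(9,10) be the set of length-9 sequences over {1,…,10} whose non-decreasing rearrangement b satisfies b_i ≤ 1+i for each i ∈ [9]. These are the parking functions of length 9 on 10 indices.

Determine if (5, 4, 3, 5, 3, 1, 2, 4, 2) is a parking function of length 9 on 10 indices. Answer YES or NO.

YES

Order a: b = (1, 2, 2, 3, 3, 4, 4, 5, 5).
  b_1=1 ≤ 2
  b_2=2 ≤ 3
  b_3=2 ≤ 4
  b_4=3 ≤ 5
  b_5=3 ≤ 6
  b_6=4 ≤ 7
  b_7=4 ≤ 8
  b_8=5 ≤ 9
  b_9=5 ≤ 10
All bounds hold ⇒ YES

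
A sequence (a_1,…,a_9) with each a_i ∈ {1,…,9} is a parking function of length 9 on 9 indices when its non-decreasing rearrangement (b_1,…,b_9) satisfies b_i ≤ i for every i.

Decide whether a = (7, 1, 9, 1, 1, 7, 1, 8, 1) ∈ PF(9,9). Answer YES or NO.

NO

Order a: b = (1, 1, 1, 1, 1, 7, 7, 8, 9).
  b_1=1 ≤ 1
  b_2=1 ≤ 2
  b_3=1 ≤ 3
  b_4=1 ≤ 4
  b_5=1 ≤ 5
  b_6=7 > 6
  fails at i=6 ⇒ NO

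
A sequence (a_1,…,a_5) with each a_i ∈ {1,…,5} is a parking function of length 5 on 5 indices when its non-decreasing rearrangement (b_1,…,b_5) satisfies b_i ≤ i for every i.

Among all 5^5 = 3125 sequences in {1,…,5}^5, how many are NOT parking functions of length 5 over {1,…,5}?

1829

|PF(5,5)| = (6−5)·6^(5−1) = 1 · 1296 = 1296 [KW]
Example (4,3,2,3,5) → sorted (2,3,3,4,5): b_1=2>1, not a PF.
Total 3125; non-PF = 3125−1296 = 1829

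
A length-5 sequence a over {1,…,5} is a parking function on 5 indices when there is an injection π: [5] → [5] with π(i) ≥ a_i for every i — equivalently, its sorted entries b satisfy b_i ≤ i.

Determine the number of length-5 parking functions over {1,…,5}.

Count = (5−5+1)·(5+1)^(5−1) = 1×1296 = 1296 (Pollak)
E.g. (3,2,4,1,5) → sorted (1,2,3,4,5): b_i ≤ i ∀i, a PF.

1296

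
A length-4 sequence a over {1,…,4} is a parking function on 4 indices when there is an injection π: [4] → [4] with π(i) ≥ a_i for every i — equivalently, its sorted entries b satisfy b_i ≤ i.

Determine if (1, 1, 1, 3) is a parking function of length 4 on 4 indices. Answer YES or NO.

YES

Sorted: b = (1, 1, 1, 3).
  b_1=1 ≤ 1
  b_2=1 ≤ 2
  b_3=1 ≤ 3
  b_4=3 ≤ 4
All bounds hold ⇒ YES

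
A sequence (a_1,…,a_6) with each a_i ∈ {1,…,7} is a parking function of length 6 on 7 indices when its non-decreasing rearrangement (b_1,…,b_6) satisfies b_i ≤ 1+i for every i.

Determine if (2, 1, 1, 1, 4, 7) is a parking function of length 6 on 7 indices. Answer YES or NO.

Order a: b = (1, 1, 1, 2, 4, 7).
  b_1=1 ≤ 2
  b_2=1 ≤ 3
  b_3=1 ≤ 4
  b_4=2 ≤ 5
  b_5=4 ≤ 6
  b_6=7 ≤ 7
All bounds hold ⇒ YES

YES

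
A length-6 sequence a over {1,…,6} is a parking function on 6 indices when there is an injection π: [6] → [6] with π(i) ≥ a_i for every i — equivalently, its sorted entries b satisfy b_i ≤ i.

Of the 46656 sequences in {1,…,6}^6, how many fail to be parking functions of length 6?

|PF| = 1·7^5 = 1 · 16807 = 16807 (Pollak)
One tuple (2,4,4,3,2,3) → sorted (2,2,3,3,4,4): b_1=2>1, not a PF.
6^6 − 16807 = 46656 − 16807 = 29849

29849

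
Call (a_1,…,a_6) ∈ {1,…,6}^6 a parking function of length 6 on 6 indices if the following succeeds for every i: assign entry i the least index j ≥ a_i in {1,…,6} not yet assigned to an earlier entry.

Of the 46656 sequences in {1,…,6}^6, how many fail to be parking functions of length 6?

#PF = (6−6+1)·(6+1)^(6−1) = 1·16807 = 16807 (Konheim–Weiss)
E.g. (4,5,3,5,5,4) → sorted (3,4,4,5,5,5): b_1=3>1, not a PF.
So 46656 − 16807 = 29849 fail.

29849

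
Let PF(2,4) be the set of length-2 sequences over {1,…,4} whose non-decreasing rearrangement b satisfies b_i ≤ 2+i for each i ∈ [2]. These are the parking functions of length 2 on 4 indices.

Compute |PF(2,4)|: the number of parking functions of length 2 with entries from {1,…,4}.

|PF| = (4−2+1)·(4+1)^(2−1) = 3·5 = 15 (Pollak)
Check (1,3) → sorted (1,3): b_i ≤ 2+i ∀i, a PF.

15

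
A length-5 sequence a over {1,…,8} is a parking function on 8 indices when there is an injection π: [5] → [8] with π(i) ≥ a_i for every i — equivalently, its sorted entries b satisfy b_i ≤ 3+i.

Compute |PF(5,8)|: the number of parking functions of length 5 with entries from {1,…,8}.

26244

|PF(5,8)| = 4·9^4 = 4 · 6561 = 26244 (Pollak)
Example (4,1,7,2,5) → sorted (1,2,4,5,7): b_i ≤ 3+i ∀i, a PF.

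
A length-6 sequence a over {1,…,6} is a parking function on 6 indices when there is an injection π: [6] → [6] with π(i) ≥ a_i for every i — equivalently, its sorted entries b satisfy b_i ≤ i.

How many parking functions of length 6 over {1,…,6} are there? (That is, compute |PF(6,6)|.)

|PF| = (6−6+1)·(6+1)^(6−1) = 1×16807 = 16807 (Pollak)
One tuple (6,1,4,2,2,3) → sorted (1,2,2,3,4,6): b_i ≤ i ∀i, a PF.

16807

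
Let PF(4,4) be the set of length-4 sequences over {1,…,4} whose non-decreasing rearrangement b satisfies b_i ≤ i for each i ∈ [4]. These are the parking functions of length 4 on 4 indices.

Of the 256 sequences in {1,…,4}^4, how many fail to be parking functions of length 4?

131

|PF(4,4)| = (4+1−4)·(4+1)^{4−1} = 1 · 125 = 125 [KW]
Example (3,3,1,4) → sorted (1,3,3,4): b_2=3>2, not a PF.
So 256 − 125 = 131 fail.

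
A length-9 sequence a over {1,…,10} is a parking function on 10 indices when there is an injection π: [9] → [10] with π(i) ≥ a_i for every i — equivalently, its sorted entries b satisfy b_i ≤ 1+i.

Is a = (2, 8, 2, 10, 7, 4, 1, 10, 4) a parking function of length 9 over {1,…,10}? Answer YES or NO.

Rearranged: b = (1, 2, 2, 4, 4, 7, 8, 10, 10).
  b_1=1 ≤ 2
  b_2=2 ≤ 3
  b_3=2 ≤ 4
  b_4=4 ≤ 5
  b_5=4 ≤ 6
  b_6=7 ≤ 7
  b_7=8 ≤ 8
  b_8=10 > 9
  fails at i=8 ⇒ NO

NO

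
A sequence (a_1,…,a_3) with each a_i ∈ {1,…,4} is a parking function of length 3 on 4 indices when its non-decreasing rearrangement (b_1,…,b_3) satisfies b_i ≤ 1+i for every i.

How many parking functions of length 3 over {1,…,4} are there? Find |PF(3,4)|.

#PF = (4−3+1)·(4+1)^(3−1) = 2·25 = 50
Check (2,3,2) → sorted (2,2,3): b_i ≤ 1+i ∀i, a PF.

50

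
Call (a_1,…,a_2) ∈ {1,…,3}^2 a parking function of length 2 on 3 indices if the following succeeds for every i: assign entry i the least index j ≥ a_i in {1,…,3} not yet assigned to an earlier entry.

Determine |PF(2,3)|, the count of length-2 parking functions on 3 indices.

8

|PF| = (4−2)·4^(2−1) = 2 · 4 = 8 (Konheim–Weiss)
One tuple (3,1) → sorted (1,3): b_i ≤ 1+i ∀i, a PF.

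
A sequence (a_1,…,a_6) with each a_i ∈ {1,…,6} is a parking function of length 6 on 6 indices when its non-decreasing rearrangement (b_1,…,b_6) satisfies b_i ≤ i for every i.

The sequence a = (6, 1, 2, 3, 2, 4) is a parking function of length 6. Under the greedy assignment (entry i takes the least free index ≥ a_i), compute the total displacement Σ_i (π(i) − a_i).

Σπ(i) = 1+…+6 = 21; Σa = 6+1+2+3+2+4 = 18; disp = 21−18 = 3.

3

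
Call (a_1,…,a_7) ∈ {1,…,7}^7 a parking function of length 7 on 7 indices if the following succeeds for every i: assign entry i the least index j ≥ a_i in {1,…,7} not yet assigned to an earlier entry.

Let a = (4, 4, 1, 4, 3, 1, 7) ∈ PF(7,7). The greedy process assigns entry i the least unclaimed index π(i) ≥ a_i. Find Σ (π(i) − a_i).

4

Σπ(i) = 1+…+7 = 28; Σa = 4+4+1+4+3+1+7 = 24; disp = 28−24 = 4.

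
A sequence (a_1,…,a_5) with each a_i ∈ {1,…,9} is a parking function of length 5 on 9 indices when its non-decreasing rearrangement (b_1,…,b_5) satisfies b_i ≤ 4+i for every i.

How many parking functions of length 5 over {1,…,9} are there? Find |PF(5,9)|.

50000

Count = (9+1−5)·(9+1)^{5−1} = 5·10000 = 50000
One tuple (4,6,8,6,7) → sorted (4,6,6,7,8): b_i ≤ 4+i ∀i, a PF.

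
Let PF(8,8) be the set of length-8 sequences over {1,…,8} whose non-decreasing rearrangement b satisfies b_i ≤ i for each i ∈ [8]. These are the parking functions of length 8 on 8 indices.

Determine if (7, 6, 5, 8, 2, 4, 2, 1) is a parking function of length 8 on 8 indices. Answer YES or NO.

Rearranged: b = (1, 2, 2, 4, 5, 6, 7, 8).
  b_1=1 ≤ 1
  b_2=2 ≤ 2
  b_3=2 ≤ 3
  b_4=4 ≤ 4
  b_5=5 ≤ 5
  b_6=6 ≤ 6
  b_7=7 ≤ 7
  b_8=8 ≤ 8
All bounds hold ⇒ YES

YES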